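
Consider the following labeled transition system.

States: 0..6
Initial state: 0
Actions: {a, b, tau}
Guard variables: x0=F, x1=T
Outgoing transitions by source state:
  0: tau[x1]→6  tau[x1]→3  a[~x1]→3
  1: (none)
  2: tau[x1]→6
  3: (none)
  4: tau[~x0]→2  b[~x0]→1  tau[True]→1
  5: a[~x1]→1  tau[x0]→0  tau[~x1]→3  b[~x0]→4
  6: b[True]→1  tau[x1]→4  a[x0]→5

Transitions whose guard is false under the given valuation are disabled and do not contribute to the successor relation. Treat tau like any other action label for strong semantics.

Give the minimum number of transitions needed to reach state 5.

Breadth-first toward 5:
  L0 = {0}
  L1 = {3,6}
  L2 = {1,4}
  L3 = {2}
5 never appears.

Answer: UNREACHABLE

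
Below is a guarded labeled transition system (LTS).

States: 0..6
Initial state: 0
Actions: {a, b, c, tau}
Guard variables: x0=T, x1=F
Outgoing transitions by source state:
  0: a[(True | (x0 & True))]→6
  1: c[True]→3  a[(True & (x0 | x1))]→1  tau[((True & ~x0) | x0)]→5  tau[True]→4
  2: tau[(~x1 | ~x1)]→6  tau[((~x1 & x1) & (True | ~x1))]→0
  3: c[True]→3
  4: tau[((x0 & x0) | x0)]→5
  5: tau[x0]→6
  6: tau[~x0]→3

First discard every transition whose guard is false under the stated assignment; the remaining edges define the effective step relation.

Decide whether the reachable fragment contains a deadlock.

Answer: DEADLOCK at state 6

Analysis:
R = {0,6}
  0: a→6  [deg 1]
  6: ∅  [no exit]
witness 6: a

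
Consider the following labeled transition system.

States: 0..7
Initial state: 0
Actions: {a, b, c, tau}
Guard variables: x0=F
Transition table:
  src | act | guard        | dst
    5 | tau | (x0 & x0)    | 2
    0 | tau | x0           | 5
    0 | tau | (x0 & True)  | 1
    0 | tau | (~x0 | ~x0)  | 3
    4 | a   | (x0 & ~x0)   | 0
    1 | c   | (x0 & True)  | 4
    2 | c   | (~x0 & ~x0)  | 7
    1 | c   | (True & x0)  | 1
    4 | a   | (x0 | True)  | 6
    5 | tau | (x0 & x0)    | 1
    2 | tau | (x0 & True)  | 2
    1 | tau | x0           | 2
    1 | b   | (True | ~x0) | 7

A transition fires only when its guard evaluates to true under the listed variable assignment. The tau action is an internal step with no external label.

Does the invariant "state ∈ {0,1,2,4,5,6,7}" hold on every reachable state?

Allowed set {0,1,2,4,5,6,7}
Reach set: {0,3}
  0: ok
  3: ✗ unsafe
witness against invariant: tau → 3

Answer: INVARIANT VIOLATED at state 3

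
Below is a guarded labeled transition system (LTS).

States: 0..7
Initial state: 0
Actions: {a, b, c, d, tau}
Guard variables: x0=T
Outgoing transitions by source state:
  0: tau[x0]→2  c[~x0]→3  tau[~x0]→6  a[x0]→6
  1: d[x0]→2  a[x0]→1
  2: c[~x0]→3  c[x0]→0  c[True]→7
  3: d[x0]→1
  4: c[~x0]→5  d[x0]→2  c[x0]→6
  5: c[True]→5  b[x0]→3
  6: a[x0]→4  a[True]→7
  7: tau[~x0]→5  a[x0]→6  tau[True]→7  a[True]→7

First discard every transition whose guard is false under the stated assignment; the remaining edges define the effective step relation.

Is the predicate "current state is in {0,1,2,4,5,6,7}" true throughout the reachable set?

Answer: INVARIANT HOLDS

Working:
Safe = {0,1,2,4,5,6,7}
R = {0,2,4,6,7}
  0: ✓
  2: ✓
  4: ✓
  6: ✓
  7: ✓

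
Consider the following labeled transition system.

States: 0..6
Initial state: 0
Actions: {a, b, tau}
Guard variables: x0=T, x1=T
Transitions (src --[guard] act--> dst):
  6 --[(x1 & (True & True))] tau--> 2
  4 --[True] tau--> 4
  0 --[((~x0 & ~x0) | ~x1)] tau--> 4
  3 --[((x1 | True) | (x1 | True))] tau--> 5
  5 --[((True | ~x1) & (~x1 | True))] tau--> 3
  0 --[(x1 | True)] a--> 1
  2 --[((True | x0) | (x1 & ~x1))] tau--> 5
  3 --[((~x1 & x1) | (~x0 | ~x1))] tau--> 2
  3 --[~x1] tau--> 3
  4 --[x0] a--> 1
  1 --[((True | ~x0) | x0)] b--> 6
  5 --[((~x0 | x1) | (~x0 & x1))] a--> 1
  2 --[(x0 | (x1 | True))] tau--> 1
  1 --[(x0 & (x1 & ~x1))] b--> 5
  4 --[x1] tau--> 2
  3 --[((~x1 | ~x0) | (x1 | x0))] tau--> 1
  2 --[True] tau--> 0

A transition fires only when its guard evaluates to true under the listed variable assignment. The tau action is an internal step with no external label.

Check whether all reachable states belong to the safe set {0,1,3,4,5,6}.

Allowed set {0,1,3,4,5,6}
R = {0,1,2,3,5,6}
  0: safe
  1: safe
  2: outside
  3: safe
  5: safe
  6: safe
reach 2 via a·b·tau — violates

Answer: INVARIANT VIOLATED at state 2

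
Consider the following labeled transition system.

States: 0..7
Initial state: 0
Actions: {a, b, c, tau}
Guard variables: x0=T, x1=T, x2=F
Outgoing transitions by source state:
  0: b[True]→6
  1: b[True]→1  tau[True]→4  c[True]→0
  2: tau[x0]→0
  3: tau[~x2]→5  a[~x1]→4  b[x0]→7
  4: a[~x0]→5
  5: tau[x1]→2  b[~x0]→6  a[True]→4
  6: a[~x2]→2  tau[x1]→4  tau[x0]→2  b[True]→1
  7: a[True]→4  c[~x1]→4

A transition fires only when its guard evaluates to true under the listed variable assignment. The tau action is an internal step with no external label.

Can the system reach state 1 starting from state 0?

After dropping false guards: 14 live edges.
depth 0: {0}
depth 1: {6}  cumulative {0,6}
depth 2: {1,2,4}  cumulative {0,1,2,4,6}
Reachable = {0,1,2,4,6}
trace reaching 1: b·b

Answer: REACHABLE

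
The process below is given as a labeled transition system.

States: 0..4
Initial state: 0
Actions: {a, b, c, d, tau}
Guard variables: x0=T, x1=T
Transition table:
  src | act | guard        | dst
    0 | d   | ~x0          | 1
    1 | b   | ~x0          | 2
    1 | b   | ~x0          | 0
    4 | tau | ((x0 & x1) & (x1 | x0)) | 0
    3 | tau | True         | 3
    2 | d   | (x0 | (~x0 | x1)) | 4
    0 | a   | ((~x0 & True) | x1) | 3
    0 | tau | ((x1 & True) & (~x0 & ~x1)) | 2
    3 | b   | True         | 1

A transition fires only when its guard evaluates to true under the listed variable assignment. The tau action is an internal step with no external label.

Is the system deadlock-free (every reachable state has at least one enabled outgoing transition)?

Reach set: {0,1,3}
  0: a→3  [1 exit(s)]
  1: ∅  [deadlock]
  3: b→1  tau→3  [2 exit(s)]
trace reaching 1: a·b

Answer: DEADLOCK at state 1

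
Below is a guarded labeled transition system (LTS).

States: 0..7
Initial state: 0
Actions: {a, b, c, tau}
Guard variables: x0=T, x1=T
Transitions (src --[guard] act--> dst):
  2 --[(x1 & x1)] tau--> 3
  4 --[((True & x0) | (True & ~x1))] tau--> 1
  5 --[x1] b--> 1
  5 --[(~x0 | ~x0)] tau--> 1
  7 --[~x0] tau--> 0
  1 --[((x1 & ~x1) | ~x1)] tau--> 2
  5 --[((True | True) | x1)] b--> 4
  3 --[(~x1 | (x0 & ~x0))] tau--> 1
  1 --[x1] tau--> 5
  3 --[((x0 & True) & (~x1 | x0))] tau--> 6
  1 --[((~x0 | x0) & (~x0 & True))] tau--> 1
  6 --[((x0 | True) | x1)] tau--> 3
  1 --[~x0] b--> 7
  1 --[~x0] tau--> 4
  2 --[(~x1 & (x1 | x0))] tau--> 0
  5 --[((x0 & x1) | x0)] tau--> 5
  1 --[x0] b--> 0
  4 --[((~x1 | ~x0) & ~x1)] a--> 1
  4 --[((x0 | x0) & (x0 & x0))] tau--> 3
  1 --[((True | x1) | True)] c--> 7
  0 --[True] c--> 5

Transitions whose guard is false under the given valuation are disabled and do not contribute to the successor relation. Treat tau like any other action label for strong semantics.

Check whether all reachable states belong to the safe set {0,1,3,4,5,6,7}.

Allowed set {0,1,3,4,5,6,7}
Reach set: {0,1,3,4,5,6,7}
  0: ok
  1: ok
  3: ok
  4: ok
  5: ok
  6: ok
  7: ok

Answer: INVARIANT HOLDS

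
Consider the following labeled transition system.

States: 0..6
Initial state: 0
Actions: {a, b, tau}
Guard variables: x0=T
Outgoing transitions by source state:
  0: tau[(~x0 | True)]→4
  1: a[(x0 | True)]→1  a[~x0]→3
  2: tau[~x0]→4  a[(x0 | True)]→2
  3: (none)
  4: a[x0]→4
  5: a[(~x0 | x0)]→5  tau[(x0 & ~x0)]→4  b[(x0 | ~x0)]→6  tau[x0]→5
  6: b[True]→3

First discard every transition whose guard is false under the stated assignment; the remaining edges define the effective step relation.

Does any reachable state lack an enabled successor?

R = {0,4}
  0: tau→4  [1 out]
  4: a→4  [1 out]

Answer: DEADLOCK-FREE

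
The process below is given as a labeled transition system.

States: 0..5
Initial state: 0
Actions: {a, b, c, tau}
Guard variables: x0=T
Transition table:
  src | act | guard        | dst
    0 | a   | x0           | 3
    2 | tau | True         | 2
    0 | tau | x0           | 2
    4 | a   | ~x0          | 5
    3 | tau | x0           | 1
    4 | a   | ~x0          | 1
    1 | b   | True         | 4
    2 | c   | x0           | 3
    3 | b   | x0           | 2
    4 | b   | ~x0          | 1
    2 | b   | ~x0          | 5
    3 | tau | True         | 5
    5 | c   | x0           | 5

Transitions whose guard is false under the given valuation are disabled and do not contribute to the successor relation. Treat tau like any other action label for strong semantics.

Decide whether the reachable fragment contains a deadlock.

Answer: DEADLOCK at state 4

Working:
R = {0,1,2,3,4,5}
  0: a→3  tau→2  [2 exit(s)]
  1: b→4  [1 exit(s)]
  2: c→3  tau→2  [2 exit(s)]
  3: b→2  tau→1  tau→5  [3 exit(s)]
  4: ∅  [no exit]
  5: c→5  [1 exit(s)]
witness 4: a·tau·b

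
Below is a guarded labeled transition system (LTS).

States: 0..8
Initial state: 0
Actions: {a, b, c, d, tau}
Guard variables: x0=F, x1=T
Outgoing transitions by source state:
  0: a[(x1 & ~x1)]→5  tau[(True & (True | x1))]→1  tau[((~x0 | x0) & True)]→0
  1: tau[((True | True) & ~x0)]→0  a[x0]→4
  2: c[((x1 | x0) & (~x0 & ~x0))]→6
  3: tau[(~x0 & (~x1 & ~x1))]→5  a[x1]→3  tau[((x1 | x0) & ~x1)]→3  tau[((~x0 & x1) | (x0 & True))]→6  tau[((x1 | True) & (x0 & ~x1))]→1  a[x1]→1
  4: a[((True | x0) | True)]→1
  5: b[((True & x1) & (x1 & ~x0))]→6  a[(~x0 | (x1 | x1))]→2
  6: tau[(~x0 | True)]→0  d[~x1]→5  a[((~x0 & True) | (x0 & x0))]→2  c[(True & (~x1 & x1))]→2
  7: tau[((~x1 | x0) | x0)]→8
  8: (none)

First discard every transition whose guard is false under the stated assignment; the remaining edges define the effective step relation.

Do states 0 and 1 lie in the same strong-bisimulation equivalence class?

Bisimulation quotient by refinement:
  π0 = {{0,1,2,3,4,5,6,7,8}}
  π1 = {{0,1},{2},{3,6},{4},{5},{7,8}}
  π2 = {{0,1},{2},{3},{4},{5},{6},{7,8}}
7 equivalence class(es) (converged in 3)
[0]={0,1}  [1]={0,1}

Answer: BISIMILAR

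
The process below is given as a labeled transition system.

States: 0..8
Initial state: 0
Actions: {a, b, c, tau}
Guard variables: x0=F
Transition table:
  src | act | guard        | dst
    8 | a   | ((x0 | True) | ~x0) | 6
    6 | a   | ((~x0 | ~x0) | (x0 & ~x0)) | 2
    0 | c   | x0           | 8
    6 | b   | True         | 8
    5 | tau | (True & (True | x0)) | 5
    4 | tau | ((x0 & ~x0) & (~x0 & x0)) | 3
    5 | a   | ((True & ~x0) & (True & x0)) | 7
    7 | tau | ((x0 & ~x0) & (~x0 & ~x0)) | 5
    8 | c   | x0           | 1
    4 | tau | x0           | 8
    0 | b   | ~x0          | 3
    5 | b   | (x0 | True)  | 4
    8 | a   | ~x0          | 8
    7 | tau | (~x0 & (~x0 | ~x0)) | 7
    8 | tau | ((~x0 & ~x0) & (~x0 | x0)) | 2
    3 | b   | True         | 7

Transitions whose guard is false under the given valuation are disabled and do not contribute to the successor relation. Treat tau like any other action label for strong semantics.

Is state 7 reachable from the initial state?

Guard filter leaves 10 enabled edge(s).
L0 = {0}
L1 = {3}  now seen {0,3}
L2 = {7}  now seen {0,3,7}
Reach set: {0,3,7}
witness 7: b·b

Answer: REACHABLE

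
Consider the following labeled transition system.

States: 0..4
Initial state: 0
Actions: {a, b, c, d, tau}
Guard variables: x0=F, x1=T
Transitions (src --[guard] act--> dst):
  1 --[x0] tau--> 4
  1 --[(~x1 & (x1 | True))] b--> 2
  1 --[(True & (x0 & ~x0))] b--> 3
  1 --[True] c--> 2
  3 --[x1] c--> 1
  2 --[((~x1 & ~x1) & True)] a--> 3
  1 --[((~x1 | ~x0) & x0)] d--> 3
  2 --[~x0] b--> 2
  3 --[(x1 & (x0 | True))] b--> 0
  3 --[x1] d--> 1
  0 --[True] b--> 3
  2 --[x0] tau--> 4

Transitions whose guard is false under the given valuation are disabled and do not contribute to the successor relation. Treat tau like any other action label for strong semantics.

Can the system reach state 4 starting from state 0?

After dropping false guards: 6 live edges.
Layer 0: {0}
Layer 1: {3}  cumulative {0,3}
Layer 2: {1}  cumulative {0,1,3}
Layer 3: {2}  cumulative {0,1,2,3}
Reach set: {0,1,2,3}

Answer: UNREACHABLE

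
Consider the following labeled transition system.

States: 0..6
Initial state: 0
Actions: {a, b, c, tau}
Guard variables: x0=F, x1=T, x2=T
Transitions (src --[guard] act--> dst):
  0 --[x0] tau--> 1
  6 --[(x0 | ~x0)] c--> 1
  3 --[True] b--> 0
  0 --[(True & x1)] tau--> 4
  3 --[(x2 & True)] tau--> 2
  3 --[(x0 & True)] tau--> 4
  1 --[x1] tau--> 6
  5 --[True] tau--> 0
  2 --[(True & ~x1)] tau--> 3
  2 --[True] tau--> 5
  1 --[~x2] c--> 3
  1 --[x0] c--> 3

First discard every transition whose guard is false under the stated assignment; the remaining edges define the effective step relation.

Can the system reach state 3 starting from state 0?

Guard filter leaves 7 enabled edge(s).
depth 0: {0}
depth 1: {4}  total {0,4}
R = {0,4}

Answer: UNREACHABLE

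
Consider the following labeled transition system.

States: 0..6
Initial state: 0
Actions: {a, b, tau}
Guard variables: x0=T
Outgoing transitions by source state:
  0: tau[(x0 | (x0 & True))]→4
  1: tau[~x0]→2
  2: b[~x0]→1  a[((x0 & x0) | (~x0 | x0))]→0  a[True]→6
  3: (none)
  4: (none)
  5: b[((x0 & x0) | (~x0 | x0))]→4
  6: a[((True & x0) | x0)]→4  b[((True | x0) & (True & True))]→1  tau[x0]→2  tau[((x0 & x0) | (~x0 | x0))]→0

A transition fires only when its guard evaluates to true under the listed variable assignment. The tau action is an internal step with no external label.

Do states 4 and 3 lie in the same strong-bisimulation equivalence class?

Refine partition for ~:
  round 0: {{0,1,2,3,4,5,6}}
  round 1: {{0},{1,3,4},{2},{5},{6}}
5 equivalence class(es) (converged in 2)
[4]={1,3,4}  [3]={1,3,4}

Answer: BISIMILAR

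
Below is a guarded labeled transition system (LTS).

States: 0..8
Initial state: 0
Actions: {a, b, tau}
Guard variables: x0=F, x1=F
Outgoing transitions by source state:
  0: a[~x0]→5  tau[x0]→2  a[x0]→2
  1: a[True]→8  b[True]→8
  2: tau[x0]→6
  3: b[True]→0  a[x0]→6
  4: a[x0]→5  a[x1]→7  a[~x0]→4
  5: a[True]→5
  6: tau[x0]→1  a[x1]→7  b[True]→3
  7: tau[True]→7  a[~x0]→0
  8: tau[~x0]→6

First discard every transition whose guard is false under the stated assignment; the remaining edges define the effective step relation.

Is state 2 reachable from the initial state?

Guard filter leaves 10 enabled edge(s).
L0 = {0}
L1 = {5}  now seen {0,5}
Reachable = {0,5}

Answer: UNREACHABLE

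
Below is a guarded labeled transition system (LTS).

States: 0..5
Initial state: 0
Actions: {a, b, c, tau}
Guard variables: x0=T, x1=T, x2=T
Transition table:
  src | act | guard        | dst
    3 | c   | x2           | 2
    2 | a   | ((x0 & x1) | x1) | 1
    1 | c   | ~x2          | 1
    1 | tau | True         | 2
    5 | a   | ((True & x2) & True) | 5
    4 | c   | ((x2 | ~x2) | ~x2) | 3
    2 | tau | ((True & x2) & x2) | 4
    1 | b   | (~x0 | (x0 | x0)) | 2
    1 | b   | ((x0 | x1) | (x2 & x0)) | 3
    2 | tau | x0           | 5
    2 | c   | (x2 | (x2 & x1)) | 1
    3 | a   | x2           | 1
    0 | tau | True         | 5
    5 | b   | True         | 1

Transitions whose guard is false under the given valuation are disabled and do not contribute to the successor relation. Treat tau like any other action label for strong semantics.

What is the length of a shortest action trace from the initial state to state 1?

Answer: 2

Analysis:
Layered search for 1:
  depth 0: {0}
  depth 1: {5}
  depth 2: {1}
first hit 1 at d=2 via tau·b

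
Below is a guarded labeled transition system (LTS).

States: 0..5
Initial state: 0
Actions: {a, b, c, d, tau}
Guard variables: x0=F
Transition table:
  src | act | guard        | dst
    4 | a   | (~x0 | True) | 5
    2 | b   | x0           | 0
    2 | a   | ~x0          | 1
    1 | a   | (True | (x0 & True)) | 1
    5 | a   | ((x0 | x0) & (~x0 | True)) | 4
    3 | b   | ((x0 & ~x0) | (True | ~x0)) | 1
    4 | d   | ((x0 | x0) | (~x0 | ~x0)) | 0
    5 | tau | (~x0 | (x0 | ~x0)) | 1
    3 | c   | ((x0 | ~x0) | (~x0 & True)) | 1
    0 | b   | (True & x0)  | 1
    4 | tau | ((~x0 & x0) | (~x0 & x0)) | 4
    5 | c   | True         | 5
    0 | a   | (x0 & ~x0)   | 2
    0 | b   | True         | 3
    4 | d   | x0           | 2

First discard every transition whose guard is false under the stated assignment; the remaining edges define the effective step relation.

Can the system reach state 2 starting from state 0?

Answer: UNREACHABLE

Analysis:
9 transition(s) survive guard evaluation.
L0 = {0}
L1 = {3}  now seen {0,3}
L2 = {1}  now seen {0,1,3}
Reach set: {0,1,3}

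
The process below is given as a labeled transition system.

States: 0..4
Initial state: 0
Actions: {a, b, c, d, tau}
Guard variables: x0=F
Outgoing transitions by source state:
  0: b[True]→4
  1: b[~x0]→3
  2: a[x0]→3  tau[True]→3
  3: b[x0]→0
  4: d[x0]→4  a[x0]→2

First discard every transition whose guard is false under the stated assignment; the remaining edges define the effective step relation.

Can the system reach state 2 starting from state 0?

After dropping false guards: 3 live edges.
depth 0: {0}
depth 1: {4}  cumulative {0,4}
Reachable = {0,4}

Answer: UNREACHABLE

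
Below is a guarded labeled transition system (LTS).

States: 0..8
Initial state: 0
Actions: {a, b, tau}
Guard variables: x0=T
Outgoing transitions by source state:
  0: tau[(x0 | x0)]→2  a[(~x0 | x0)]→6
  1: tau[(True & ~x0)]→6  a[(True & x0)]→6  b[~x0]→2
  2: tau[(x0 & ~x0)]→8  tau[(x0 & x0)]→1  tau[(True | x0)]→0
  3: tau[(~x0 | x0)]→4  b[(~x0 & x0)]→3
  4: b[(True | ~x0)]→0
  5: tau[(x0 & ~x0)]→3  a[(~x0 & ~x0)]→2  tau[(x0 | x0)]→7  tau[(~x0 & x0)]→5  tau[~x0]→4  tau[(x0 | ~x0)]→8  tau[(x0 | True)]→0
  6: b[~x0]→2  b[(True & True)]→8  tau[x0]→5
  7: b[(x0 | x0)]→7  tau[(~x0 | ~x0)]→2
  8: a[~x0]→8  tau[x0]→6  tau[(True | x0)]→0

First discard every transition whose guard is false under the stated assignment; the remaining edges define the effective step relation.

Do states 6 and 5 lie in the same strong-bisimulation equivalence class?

Refine partition for ~:
  π0 = {{0,1,2,3,4,5,6,7,8}}
  π1 = {{0},{1},{2,3,5,8},{4,7},{6}}
  π2 = {{0},{1},{2},{3},{4},{5},{6},{7},{8}}
stable after 3 split(s): 9 block(s)
6∈{6}, 5∈{5}

Answer: NOT BISIMILAR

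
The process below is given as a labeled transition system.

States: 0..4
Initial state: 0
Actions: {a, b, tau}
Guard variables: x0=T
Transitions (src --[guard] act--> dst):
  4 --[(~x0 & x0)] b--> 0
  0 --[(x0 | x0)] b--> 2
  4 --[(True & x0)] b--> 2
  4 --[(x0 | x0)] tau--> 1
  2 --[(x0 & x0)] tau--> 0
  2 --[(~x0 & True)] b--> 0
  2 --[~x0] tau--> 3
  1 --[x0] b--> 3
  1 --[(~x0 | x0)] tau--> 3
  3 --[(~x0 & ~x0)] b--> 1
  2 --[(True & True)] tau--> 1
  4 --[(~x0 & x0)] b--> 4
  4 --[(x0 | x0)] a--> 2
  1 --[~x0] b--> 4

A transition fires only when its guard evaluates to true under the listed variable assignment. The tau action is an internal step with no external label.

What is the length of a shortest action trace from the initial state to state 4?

Answer: UNREACHABLE

Analysis:
Breadth-first toward 4:
  L0 = {0}
  L1 = {2}
  L2 = {1}
  L3 = {3}
4 never appears.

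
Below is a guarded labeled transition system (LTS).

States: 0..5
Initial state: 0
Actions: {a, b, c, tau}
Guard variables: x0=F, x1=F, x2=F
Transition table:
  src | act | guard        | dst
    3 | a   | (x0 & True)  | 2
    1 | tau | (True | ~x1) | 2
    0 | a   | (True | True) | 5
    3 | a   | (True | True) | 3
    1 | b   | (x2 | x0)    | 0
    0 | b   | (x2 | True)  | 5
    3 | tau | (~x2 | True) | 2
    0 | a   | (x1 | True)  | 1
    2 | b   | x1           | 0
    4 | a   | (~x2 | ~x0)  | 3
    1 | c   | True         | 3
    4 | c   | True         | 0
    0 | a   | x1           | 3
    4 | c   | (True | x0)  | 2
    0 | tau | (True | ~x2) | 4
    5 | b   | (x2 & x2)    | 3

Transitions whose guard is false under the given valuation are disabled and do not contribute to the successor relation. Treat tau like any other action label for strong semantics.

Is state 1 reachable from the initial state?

After dropping false guards: 11 live edges.
Layer 0: {0}
Layer 1: {1,4,5}  now seen {0,1,4,5}
Layer 2: {2,3}  now seen {0,1,2,3,4,5}
R = {0,1,2,3,4,5}
witness 1: a

Answer: REACHABLE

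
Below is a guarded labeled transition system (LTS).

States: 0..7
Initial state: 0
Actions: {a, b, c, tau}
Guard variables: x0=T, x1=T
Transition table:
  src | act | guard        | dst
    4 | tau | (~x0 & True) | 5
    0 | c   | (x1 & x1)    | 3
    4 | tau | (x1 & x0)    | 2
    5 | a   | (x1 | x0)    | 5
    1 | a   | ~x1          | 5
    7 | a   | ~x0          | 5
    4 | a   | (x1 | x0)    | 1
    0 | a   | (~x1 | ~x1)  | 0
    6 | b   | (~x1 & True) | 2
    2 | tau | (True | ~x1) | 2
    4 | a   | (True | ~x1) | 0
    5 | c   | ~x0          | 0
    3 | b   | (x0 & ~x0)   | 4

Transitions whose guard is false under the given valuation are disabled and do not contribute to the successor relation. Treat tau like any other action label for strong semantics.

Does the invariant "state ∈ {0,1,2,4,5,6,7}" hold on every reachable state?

Answer: INVARIANT VIOLATED at state 3

Analysis:
Safe = {0,1,2,4,5,6,7}
R = {0,3}
  0: safe
  3: ✗ unsafe
reach 3 via c — violates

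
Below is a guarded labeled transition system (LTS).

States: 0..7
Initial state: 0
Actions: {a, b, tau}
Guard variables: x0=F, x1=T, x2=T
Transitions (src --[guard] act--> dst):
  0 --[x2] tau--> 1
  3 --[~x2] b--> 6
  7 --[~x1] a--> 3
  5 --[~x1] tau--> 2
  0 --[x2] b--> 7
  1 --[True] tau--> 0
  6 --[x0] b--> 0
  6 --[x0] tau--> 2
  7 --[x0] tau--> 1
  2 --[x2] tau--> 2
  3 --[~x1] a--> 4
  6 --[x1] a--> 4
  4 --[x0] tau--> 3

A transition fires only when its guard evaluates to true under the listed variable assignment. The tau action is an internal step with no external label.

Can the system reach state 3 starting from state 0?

Answer: UNREACHABLE

Trace:
After dropping false guards: 5 live edges.
depth 0: {0}
depth 1: {1,7}  cumulative {0,1,7}
Reachable = {0,1,7}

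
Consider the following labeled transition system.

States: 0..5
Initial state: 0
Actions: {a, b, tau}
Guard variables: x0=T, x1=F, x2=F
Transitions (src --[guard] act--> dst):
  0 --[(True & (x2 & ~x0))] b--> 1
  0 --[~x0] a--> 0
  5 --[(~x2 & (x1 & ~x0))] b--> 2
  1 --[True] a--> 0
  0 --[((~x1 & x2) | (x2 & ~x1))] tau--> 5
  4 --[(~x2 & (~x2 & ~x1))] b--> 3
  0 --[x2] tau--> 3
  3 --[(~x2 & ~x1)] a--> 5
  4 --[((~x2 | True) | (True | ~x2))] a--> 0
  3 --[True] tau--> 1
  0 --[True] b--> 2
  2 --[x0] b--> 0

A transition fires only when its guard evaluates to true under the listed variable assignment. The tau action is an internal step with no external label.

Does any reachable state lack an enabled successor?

Answer: DEADLOCK-FREE

Trace:
R = {0,2}
  0: b→2  [deg 1]
  2: b→0  [deg 1]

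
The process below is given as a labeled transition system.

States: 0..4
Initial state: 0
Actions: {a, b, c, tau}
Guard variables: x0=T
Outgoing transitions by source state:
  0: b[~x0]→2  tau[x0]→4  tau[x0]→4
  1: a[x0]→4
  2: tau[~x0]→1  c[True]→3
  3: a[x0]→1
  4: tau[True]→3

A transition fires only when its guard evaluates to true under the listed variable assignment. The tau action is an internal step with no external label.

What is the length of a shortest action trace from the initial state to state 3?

Answer: 2

Trace:
Layered search for 3:
  Layer 0: {0}
  Layer 1: {4}
  Layer 2: {3}
3 enters at depth 2; path tau·tau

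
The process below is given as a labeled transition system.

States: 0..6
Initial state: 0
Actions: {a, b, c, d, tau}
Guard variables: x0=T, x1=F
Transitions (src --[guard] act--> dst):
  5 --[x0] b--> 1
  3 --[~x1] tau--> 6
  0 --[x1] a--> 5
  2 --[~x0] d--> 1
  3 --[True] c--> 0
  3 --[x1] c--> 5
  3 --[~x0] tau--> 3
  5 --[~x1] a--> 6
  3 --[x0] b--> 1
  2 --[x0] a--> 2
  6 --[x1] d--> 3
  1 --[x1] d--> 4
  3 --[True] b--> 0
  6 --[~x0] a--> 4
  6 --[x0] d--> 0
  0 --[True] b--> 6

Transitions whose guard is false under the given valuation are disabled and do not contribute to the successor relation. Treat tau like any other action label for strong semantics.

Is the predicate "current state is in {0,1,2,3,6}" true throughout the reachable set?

Answer: INVARIANT HOLDS

Analysis:
Safe = {0,1,2,3,6}
Reach set: {0,6}
  0: safe
  6: safe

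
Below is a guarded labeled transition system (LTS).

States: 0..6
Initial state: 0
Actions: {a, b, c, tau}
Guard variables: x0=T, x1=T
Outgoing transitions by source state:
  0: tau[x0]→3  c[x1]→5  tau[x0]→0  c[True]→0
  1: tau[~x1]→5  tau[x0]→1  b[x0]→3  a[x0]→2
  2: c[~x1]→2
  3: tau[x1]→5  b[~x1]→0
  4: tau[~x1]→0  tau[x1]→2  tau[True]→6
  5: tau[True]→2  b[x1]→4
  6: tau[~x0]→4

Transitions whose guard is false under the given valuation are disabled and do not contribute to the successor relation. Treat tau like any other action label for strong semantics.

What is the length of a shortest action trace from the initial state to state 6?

BFS to 6:
  Layer 0: {0}
  Layer 1: {3,5}
  Layer 2: {2,4}
  Layer 3: {6}
6 enters at depth 3; path c·b·tau

Answer: 3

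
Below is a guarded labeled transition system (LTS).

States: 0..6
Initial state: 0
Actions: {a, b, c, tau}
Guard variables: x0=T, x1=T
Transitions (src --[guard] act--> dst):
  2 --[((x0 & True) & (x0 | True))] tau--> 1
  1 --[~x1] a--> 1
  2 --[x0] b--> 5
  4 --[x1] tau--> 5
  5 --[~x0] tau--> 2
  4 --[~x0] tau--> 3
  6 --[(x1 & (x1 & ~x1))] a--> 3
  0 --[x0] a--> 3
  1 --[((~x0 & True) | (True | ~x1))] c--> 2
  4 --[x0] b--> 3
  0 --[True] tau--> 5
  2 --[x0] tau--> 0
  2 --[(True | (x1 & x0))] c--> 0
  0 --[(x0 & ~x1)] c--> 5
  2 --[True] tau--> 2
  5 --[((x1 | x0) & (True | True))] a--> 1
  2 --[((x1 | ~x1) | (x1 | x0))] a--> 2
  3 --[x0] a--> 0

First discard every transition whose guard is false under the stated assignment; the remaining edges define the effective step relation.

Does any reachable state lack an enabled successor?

Answer: DEADLOCK-FREE

Trace:
Reach set: {0,1,2,3,5}
  0: a→3  tau→5  [2 out]
  1: c→2  [1 out]
  2: a→2  b→5  c→0  tau→0  tau→1  tau→2  [6 out]
  3: a→0  [1 out]
  5: a→1  [1 out]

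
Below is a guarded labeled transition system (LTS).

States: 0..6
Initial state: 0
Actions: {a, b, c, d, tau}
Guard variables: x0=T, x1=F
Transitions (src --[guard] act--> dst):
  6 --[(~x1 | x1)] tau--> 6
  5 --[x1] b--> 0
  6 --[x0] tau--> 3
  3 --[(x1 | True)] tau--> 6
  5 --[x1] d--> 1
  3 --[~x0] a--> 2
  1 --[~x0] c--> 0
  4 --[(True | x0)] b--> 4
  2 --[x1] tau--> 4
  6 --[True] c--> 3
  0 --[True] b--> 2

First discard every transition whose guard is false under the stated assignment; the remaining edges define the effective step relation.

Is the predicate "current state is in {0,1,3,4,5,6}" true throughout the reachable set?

Answer: INVARIANT VIOLATED at state 2

Trace:
Allowed set {0,1,3,4,5,6}
Reachable = {0,2}
  0: ✓
  2: ✗ unsafe
counterexample path to 2: b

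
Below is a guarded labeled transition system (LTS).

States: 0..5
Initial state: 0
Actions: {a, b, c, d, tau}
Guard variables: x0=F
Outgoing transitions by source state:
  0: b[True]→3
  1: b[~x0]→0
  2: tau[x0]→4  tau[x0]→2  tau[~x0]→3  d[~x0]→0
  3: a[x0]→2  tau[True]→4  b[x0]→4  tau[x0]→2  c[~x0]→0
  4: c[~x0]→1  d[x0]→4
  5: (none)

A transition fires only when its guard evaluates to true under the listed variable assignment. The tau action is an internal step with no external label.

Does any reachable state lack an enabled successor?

Answer: DEADLOCK-FREE

Analysis:
Reach set: {0,1,3,4}
  0: b→3  [deg 1]
  1: b→0  [deg 1]
  3: c→0  tau→4  [deg 2]
  4: c→1  [deg 1]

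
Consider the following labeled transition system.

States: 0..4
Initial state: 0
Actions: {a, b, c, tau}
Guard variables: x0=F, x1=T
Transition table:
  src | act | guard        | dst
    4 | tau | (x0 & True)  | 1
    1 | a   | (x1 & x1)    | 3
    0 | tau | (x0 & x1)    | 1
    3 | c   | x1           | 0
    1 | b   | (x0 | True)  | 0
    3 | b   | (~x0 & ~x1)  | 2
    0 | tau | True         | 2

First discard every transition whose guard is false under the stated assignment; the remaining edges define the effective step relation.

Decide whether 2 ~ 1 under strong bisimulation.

Answer: NOT BISIMILAR

Working:
Compute ~ classes (split until stable):
  P[0] = {{0,1,2,3,4}}
  P[1] = {{0},{1},{2,4},{3}}
stable after 2 split(s): 4 block(s)
2∈{2,4}, 1∈{1}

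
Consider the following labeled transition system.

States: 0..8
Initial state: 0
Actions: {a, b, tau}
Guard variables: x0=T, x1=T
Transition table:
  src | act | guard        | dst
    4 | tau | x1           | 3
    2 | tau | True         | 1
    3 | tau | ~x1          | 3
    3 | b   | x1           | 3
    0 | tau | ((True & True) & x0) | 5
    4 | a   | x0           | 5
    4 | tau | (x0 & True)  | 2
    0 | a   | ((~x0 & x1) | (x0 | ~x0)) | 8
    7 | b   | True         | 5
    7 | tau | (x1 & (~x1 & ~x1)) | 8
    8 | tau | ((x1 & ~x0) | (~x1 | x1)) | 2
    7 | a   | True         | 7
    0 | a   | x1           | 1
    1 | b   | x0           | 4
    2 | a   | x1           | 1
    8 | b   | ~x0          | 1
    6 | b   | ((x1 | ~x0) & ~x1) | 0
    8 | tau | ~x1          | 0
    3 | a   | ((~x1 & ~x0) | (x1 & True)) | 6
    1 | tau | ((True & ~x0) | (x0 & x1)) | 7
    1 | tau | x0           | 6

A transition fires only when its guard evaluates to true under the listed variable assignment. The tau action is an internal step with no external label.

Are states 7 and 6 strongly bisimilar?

Compute ~ classes (split until stable):
  round 0: {{0,1,2,3,4,5,6,7,8}}
  round 1: {{0,2,4},{1},{3,7},{5,6},{8}}
  round 2: {{0},{1},{2},{3},{4},{5,6},{7},{8}}
8 equivalence class(es) (converged in 3)
class of 7: {7}; class of 6: {5,6}

Answer: NOT BISIMILAR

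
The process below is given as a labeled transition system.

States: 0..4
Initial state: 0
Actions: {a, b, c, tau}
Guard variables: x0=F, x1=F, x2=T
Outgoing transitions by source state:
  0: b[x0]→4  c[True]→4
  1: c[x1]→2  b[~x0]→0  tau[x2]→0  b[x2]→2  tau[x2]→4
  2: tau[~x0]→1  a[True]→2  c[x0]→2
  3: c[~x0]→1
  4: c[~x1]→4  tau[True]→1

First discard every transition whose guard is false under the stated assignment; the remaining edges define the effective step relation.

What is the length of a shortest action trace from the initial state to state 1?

BFS to 1:
  L0 = {0}
  L1 = {4}
  L2 = {1}
1 enters at depth 2; path c·tau

Answer: 2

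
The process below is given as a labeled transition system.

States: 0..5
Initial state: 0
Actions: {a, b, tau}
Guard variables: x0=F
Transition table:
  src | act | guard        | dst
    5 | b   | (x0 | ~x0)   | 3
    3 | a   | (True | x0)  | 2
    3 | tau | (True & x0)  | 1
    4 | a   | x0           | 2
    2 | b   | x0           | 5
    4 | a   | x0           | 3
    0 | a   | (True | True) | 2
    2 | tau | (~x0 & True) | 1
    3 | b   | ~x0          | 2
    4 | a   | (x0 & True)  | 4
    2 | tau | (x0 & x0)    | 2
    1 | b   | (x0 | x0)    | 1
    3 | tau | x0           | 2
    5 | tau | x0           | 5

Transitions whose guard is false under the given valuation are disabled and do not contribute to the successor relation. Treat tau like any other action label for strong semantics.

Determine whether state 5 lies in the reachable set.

Answer: UNREACHABLE

Trace:
After dropping false guards: 5 live edges.
depth 0: {0}
depth 1: {2}  total {0,2}
depth 2: {1}  total {0,1,2}
Reach set: {0,1,2}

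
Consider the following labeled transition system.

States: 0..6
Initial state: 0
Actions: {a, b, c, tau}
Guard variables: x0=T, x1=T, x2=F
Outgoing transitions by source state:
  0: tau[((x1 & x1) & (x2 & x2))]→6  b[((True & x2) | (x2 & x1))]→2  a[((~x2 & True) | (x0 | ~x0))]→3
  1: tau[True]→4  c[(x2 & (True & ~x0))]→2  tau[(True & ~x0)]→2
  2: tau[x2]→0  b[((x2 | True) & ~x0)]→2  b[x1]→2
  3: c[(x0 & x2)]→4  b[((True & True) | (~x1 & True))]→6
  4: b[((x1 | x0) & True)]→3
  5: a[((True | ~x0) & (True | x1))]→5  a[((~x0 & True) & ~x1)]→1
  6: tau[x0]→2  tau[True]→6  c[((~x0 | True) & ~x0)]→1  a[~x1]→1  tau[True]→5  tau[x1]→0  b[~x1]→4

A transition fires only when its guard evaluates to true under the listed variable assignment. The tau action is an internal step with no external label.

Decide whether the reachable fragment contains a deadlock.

Answer: DEADLOCK-FREE

Working:
Reach set: {0,2,3,5,6}
  0: a→3  [1 exit(s)]
  2: b→2  [1 exit(s)]
  3: b→6  [1 exit(s)]
  5: a→5  [1 exit(s)]
  6: tau→0  tau→2  tau→5  tau→6  [4 exit(s)]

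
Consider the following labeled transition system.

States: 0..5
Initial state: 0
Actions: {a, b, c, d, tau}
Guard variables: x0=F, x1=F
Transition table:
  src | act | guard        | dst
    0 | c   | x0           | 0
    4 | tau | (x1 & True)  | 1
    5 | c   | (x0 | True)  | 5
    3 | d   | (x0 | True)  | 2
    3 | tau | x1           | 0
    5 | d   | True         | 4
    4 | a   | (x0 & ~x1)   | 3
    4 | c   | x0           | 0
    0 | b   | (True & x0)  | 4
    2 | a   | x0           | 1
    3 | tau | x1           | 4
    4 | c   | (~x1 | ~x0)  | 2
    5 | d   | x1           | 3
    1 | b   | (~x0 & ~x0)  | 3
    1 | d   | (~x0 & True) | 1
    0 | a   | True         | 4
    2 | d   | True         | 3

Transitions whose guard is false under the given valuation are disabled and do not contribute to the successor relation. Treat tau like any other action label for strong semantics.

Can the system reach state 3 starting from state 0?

After dropping false guards: 8 live edges.
Layer 0: {0}
Layer 1: {4}  now seen {0,4}
Layer 2: {2}  now seen {0,2,4}
Layer 3: {3}  now seen {0,2,3,4}
Reachable = {0,2,3,4}
trace reaching 3: a·c·d

Answer: REACHABLE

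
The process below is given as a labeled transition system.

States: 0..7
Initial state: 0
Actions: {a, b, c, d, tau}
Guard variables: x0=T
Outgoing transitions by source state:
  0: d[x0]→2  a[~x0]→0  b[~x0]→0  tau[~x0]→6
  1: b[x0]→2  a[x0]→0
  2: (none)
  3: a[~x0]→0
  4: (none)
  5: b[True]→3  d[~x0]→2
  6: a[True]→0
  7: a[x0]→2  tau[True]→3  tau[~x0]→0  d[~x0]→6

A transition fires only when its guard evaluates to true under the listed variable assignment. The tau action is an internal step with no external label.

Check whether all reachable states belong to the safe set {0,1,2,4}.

Answer: INVARIANT HOLDS

Trace:
Safe = {0,1,2,4}
Reachable = {0,2}
  0: ✓
  2: ✓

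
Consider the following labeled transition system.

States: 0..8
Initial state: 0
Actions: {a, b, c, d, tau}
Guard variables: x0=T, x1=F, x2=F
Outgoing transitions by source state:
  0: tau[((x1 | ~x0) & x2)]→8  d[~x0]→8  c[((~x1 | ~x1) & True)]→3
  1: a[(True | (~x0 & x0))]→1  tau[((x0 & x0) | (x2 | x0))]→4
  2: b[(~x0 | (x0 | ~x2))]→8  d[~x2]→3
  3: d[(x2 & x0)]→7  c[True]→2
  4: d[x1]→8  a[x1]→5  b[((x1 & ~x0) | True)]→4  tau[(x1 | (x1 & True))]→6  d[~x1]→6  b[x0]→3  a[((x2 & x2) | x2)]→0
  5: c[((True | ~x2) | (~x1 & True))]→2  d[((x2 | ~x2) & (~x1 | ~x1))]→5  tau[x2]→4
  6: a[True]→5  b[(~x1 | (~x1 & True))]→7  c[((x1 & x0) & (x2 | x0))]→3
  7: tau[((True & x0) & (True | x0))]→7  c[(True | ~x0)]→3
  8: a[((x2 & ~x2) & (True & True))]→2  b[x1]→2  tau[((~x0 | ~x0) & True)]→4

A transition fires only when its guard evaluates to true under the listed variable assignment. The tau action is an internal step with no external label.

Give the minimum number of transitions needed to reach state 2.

Layered search for 2:
  L0 = {0}
  L1 = {3}
  L2 = {2}
first hit 2 at d=2 via c·c

Answer: 2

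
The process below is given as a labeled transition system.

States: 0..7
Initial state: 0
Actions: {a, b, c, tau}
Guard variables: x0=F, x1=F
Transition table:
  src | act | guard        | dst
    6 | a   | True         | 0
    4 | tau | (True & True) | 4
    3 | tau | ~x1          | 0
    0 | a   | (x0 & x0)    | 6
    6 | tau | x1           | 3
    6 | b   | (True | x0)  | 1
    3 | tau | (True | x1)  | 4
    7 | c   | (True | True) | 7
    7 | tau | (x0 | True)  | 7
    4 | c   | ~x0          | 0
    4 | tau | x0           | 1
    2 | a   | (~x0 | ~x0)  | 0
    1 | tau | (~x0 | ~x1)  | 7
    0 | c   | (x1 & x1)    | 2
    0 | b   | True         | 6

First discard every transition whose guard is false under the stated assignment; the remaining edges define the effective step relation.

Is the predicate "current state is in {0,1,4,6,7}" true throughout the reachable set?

Answer: INVARIANT HOLDS

Analysis:
Allowed set {0,1,4,6,7}
Reachable = {0,1,6,7}
  0: safe
  1: safe
  6: safe
  7: safe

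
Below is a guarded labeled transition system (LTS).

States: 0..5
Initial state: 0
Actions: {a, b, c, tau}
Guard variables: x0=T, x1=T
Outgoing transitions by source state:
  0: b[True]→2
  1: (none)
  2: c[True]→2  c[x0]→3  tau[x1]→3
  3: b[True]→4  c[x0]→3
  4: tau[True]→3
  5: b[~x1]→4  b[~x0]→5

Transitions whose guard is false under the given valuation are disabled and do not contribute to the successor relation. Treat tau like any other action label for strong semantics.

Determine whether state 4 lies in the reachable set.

Answer: REACHABLE

Working:
After dropping false guards: 7 live edges.
L0 = {0}
L1 = {2}  now seen {0,2}
L2 = {3}  now seen {0,2,3}
L3 = {4}  now seen {0,2,3,4}
Reachable = {0,2,3,4}
trace reaching 4: b·c·b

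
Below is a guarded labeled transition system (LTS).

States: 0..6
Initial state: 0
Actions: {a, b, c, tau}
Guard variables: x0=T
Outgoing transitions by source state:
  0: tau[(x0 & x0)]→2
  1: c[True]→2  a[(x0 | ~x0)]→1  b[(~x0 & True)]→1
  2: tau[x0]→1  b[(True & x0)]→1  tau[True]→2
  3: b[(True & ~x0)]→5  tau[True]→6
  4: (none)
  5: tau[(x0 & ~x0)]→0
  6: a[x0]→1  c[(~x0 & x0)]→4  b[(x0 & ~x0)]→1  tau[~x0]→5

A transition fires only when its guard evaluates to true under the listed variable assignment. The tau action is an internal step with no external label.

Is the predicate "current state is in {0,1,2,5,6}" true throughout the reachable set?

Answer: INVARIANT HOLDS

Working:
Allowed set {0,1,2,5,6}
Reachable = {0,1,2}
  0: ok
  1: ok
  2: ok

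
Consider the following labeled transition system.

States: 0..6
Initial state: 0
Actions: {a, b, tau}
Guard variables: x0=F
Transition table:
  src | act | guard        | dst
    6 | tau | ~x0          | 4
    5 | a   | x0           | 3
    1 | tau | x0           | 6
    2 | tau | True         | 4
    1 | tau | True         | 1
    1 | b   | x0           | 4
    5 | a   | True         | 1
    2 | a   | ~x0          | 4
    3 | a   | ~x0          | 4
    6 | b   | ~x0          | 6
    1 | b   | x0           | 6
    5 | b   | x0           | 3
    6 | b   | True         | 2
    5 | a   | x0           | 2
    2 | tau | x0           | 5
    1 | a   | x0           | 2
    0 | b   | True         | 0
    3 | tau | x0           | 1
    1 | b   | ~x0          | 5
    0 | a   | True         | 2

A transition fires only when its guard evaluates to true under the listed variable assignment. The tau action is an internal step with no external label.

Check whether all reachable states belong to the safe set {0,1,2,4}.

Answer: INVARIANT HOLDS

Analysis:
Inv-set: {0,1,2,4}
R = {0,2,4}
  0: safe
  2: safe
  4: safe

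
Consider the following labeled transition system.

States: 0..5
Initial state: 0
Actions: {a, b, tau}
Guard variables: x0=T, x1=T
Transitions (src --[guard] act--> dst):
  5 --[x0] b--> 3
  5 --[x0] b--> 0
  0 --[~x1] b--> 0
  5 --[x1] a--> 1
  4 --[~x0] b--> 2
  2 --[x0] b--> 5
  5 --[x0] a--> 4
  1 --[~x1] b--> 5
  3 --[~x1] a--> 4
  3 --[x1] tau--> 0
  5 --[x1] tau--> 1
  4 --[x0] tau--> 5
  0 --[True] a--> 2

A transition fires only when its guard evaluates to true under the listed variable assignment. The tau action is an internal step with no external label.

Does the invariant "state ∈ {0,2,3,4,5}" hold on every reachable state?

Allowed set {0,2,3,4,5}
Reachable = {0,1,2,3,4,5}
  0: safe
  1: outside
  2: safe
  3: safe
  4: safe
  5: safe
witness against invariant: a·b·a → 1

Answer: INVARIANT VIOLATED at state 1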